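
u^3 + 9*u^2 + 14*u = u*(u + 2)*(u + 7)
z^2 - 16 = (z - 4)*(z + 4)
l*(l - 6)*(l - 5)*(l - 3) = l^4 - 14*l^3 + 63*l^2 - 90*l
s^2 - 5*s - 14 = (s - 7)*(s + 2)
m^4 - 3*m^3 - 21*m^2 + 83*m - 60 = (m - 4)*(m - 3)*(m - 1)*(m + 5)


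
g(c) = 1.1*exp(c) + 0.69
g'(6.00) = 443.77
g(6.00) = 444.46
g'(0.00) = 1.10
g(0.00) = 1.79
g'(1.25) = 3.84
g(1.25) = 4.53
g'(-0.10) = 1.00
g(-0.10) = 1.69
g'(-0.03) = 1.07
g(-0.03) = 1.76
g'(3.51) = 36.79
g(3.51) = 37.48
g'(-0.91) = 0.44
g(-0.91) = 1.13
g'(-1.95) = 0.16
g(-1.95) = 0.85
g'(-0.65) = 0.57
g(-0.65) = 1.26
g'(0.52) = 1.85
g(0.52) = 2.54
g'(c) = 1.1*exp(c)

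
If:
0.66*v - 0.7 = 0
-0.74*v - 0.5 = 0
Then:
No Solution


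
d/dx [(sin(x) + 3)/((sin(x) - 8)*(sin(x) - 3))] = (-6*sin(x) + cos(x)^2 + 56)*cos(x)/((sin(x) - 8)^2*(sin(x) - 3)^2)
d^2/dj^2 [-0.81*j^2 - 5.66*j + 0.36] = -1.62000000000000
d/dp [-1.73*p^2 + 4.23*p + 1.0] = 4.23 - 3.46*p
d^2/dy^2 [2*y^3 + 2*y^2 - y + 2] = 12*y + 4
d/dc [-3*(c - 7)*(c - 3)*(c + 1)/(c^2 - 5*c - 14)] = 3*(-c^2 - 4*c + 1)/(c^2 + 4*c + 4)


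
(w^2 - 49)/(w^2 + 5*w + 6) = (w^2 - 49)/(w^2 + 5*w + 6)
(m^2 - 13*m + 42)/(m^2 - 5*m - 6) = (m - 7)/(m + 1)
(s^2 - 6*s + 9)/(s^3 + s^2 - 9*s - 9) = (s - 3)/(s^2 + 4*s + 3)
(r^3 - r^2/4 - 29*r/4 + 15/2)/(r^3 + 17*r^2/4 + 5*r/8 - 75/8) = 2*(r - 2)/(2*r + 5)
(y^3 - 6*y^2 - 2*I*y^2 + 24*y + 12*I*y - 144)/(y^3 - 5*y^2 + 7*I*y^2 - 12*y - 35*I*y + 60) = (y^2 - 6*y*(1 + I) + 36*I)/(y^2 + y*(-5 + 3*I) - 15*I)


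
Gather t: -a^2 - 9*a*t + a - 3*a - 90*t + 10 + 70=-a^2 - 2*a + t*(-9*a - 90) + 80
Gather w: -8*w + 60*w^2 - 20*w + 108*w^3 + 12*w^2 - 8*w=108*w^3 + 72*w^2 - 36*w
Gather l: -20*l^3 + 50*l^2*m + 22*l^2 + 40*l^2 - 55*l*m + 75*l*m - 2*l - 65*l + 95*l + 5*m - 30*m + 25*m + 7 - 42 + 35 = -20*l^3 + l^2*(50*m + 62) + l*(20*m + 28)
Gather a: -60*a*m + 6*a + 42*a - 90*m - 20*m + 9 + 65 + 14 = a*(48 - 60*m) - 110*m + 88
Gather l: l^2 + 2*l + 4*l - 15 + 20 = l^2 + 6*l + 5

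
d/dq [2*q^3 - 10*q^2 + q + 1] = 6*q^2 - 20*q + 1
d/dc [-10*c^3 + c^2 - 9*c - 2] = -30*c^2 + 2*c - 9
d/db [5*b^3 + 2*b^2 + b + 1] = 15*b^2 + 4*b + 1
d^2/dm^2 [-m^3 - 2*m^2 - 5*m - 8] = -6*m - 4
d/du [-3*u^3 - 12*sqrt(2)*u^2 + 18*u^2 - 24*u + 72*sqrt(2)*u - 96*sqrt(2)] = -9*u^2 - 24*sqrt(2)*u + 36*u - 24 + 72*sqrt(2)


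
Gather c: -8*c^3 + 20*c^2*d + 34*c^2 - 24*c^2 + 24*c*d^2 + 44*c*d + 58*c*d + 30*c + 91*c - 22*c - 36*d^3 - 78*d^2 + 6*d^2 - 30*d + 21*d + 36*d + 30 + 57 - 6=-8*c^3 + c^2*(20*d + 10) + c*(24*d^2 + 102*d + 99) - 36*d^3 - 72*d^2 + 27*d + 81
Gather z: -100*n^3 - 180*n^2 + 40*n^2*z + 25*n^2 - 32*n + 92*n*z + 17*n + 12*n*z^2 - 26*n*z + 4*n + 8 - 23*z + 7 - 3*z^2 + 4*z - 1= -100*n^3 - 155*n^2 - 11*n + z^2*(12*n - 3) + z*(40*n^2 + 66*n - 19) + 14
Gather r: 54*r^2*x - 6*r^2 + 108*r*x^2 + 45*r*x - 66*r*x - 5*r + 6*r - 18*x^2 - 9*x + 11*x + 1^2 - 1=r^2*(54*x - 6) + r*(108*x^2 - 21*x + 1) - 18*x^2 + 2*x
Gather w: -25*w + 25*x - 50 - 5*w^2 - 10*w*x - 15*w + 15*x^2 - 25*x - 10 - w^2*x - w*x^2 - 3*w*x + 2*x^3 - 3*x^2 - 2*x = w^2*(-x - 5) + w*(-x^2 - 13*x - 40) + 2*x^3 + 12*x^2 - 2*x - 60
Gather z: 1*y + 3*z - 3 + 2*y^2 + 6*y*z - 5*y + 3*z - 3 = 2*y^2 - 4*y + z*(6*y + 6) - 6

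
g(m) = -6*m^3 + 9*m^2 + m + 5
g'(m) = -18*m^2 + 18*m + 1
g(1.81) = 0.72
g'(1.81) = -25.39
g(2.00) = -5.00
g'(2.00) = -35.00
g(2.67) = -42.37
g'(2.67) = -79.26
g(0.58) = 7.44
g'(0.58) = 5.38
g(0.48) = 6.89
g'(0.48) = 5.49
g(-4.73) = 836.57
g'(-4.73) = -486.85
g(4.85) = -462.95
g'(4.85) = -335.10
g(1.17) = 8.88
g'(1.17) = -2.58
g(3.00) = -73.00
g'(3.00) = -107.00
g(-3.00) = 245.00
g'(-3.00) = -215.00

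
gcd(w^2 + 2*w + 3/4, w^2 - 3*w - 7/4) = w + 1/2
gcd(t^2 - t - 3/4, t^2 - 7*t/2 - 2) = t + 1/2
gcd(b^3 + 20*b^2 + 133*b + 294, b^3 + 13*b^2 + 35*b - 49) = b^2 + 14*b + 49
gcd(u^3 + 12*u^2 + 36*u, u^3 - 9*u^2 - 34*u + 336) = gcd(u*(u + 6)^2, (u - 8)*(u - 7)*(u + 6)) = u + 6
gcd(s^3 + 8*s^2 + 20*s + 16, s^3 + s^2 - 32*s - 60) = s + 2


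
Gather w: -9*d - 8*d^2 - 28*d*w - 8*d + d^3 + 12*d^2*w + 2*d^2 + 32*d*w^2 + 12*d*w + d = d^3 - 6*d^2 + 32*d*w^2 - 16*d + w*(12*d^2 - 16*d)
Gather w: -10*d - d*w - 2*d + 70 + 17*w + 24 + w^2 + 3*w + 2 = -12*d + w^2 + w*(20 - d) + 96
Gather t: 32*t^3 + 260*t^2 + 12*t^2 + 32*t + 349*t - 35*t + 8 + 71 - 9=32*t^3 + 272*t^2 + 346*t + 70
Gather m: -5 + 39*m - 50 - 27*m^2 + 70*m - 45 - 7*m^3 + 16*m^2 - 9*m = -7*m^3 - 11*m^2 + 100*m - 100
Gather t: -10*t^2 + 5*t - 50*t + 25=-10*t^2 - 45*t + 25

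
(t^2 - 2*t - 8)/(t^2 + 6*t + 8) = (t - 4)/(t + 4)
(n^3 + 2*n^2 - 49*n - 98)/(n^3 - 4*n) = (n^2 - 49)/(n*(n - 2))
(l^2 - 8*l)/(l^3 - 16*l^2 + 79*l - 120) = l/(l^2 - 8*l + 15)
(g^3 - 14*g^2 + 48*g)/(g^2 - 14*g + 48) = g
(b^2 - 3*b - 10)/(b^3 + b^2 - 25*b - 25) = (b + 2)/(b^2 + 6*b + 5)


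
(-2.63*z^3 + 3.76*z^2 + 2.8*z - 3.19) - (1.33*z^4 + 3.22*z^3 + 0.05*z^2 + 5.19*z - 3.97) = -1.33*z^4 - 5.85*z^3 + 3.71*z^2 - 2.39*z + 0.78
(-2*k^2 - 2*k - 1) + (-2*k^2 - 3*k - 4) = -4*k^2 - 5*k - 5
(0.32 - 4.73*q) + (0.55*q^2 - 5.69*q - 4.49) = 0.55*q^2 - 10.42*q - 4.17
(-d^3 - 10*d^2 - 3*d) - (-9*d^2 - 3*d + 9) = -d^3 - d^2 - 9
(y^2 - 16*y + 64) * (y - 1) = y^3 - 17*y^2 + 80*y - 64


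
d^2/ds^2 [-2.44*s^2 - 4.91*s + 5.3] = -4.88000000000000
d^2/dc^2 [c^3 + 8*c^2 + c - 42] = 6*c + 16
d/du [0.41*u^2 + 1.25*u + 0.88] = 0.82*u + 1.25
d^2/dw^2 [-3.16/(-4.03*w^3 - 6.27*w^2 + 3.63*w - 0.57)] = (-(76.4088*w + 39.6264)*(4.03*w^3 + 6.27*w^2 - 3.63*w + 0.57) + 3.16*(12.09*w^2 + 12.54*w - 3.63)*(24.18*w^2 + 25.08*w - 7.26))/(4.03*w^3 + 6.27*w^2 - 3.63*w + 0.57)^3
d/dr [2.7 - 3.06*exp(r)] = -3.06*exp(r)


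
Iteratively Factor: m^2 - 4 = (m + 2)*(m - 2)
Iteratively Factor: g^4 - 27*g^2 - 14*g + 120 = (g - 5)*(g^3 + 5*g^2 - 2*g - 24) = (g - 5)*(g + 3)*(g^2 + 2*g - 8) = (g - 5)*(g + 3)*(g + 4)*(g - 2)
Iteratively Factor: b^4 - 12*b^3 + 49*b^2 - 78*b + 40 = (b - 2)*(b^3 - 10*b^2 + 29*b - 20) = (b - 4)*(b - 2)*(b^2 - 6*b + 5) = (b - 5)*(b - 4)*(b - 2)*(b - 1)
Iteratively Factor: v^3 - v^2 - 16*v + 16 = (v - 4)*(v^2 + 3*v - 4) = (v - 4)*(v + 4)*(v - 1)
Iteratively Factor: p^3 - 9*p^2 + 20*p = (p - 4)*(p^2 - 5*p) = p*(p - 4)*(p - 5)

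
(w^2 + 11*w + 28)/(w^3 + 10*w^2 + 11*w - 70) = (w + 4)/(w^2 + 3*w - 10)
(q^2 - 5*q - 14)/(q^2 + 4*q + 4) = (q - 7)/(q + 2)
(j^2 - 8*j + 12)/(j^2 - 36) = (j - 2)/(j + 6)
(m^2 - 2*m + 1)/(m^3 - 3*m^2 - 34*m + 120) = (m^2 - 2*m + 1)/(m^3 - 3*m^2 - 34*m + 120)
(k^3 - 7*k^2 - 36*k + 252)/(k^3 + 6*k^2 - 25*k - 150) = (k^2 - 13*k + 42)/(k^2 - 25)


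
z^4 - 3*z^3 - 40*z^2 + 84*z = z*(z - 7)*(z - 2)*(z + 6)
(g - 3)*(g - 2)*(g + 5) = g^3 - 19*g + 30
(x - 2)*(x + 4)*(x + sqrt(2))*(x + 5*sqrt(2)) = x^4 + 2*x^3 + 6*sqrt(2)*x^3 + 2*x^2 + 12*sqrt(2)*x^2 - 48*sqrt(2)*x + 20*x - 80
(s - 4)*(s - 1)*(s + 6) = s^3 + s^2 - 26*s + 24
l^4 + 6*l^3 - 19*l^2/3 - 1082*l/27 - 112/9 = (l - 8/3)*(l + 1/3)*(l + 7/3)*(l + 6)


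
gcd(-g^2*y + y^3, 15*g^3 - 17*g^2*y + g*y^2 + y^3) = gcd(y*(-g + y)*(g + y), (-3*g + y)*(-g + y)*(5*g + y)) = -g + y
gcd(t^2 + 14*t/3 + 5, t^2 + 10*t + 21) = t + 3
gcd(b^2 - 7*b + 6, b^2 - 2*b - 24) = b - 6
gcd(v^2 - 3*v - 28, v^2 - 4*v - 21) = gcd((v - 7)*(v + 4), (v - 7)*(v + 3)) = v - 7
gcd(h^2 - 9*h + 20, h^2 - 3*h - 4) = h - 4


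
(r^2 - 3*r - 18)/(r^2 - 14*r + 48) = (r + 3)/(r - 8)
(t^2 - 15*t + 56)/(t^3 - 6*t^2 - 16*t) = (t - 7)/(t*(t + 2))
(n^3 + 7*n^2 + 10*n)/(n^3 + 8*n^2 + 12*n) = (n + 5)/(n + 6)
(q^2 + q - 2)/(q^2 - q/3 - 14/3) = 3*(q - 1)/(3*q - 7)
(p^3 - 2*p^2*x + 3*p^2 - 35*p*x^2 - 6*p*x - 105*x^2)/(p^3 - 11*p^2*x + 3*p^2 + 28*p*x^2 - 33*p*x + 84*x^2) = (-p - 5*x)/(-p + 4*x)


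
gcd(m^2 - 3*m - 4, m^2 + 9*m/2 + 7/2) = m + 1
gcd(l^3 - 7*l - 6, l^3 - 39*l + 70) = 1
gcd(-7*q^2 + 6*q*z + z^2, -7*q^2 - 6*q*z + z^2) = 1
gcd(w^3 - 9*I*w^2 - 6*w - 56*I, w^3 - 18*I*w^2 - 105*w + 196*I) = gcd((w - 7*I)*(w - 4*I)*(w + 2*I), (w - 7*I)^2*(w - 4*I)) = w^2 - 11*I*w - 28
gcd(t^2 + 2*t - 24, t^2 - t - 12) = t - 4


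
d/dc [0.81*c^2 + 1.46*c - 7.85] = 1.62*c + 1.46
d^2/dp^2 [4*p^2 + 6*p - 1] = 8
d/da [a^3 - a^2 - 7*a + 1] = 3*a^2 - 2*a - 7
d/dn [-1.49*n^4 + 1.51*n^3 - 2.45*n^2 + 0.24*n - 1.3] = -5.96*n^3 + 4.53*n^2 - 4.9*n + 0.24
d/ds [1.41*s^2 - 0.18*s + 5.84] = 2.82*s - 0.18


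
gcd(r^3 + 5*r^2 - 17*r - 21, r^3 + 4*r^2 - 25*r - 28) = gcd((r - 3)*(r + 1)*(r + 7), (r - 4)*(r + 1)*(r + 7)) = r^2 + 8*r + 7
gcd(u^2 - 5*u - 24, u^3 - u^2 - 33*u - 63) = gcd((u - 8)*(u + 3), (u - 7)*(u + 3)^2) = u + 3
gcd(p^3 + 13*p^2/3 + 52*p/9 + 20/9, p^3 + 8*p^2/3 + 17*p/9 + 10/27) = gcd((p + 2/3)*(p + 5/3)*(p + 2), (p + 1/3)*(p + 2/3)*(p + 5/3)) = p^2 + 7*p/3 + 10/9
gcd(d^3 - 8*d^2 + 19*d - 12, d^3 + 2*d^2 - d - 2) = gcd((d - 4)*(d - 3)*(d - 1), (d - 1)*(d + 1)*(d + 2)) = d - 1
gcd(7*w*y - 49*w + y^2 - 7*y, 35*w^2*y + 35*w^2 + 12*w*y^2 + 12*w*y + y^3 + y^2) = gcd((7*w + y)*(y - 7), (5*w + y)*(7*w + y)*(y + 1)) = 7*w + y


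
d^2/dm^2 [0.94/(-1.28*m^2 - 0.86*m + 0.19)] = (3.080192*m^2 + 2.069504*m - 0.94*(2.56*m + 0.86)*(5.12*m + 1.72) - 0.457216)/(1.28*m^2 + 0.86*m - 0.19)^3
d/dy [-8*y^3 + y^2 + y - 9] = -24*y^2 + 2*y + 1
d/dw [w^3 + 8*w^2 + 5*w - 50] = 3*w^2 + 16*w + 5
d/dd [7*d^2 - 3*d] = 14*d - 3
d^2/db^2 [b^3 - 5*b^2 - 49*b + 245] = 6*b - 10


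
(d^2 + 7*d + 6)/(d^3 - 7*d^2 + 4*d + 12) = (d + 6)/(d^2 - 8*d + 12)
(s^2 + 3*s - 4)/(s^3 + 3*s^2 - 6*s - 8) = (s - 1)/(s^2 - s - 2)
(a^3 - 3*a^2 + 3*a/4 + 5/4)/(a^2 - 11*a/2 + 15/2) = (2*a^2 - a - 1)/(2*(a - 3))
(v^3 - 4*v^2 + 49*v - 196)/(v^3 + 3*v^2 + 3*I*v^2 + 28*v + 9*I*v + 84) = (v^2 - v*(4 + 7*I) + 28*I)/(v^2 + v*(3 - 4*I) - 12*I)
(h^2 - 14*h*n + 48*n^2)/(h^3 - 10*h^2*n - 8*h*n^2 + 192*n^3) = 1/(h + 4*n)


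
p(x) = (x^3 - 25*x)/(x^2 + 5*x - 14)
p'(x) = (-2*x - 5)*(x^3 - 25*x)/(x^2 + 5*x - 14)^2 + (3*x^2 - 25)/(x^2 + 5*x - 14)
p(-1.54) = -1.80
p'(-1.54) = 0.75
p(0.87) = 2.37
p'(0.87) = 4.35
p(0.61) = 1.42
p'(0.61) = 3.09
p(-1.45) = -1.73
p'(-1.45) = 0.79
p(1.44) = 6.99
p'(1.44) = 15.62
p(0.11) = 0.20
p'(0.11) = 1.94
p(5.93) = 1.19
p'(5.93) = 1.19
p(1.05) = 3.28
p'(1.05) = 5.88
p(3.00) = -4.80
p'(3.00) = 5.48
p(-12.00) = -20.40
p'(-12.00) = 0.28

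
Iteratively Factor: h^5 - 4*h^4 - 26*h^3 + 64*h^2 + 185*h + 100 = (h + 1)*(h^4 - 5*h^3 - 21*h^2 + 85*h + 100) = (h + 1)*(h + 4)*(h^3 - 9*h^2 + 15*h + 25) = (h - 5)*(h + 1)*(h + 4)*(h^2 - 4*h - 5) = (h - 5)^2*(h + 1)*(h + 4)*(h + 1)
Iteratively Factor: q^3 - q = (q)*(q^2 - 1) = q*(q + 1)*(q - 1)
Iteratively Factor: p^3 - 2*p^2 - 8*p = (p - 4)*(p^2 + 2*p) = (p - 4)*(p + 2)*(p)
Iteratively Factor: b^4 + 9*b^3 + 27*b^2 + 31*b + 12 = (b + 1)*(b^3 + 8*b^2 + 19*b + 12) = (b + 1)*(b + 4)*(b^2 + 4*b + 3) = (b + 1)^2*(b + 4)*(b + 3)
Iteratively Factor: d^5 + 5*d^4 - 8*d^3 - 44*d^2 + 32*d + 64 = (d + 1)*(d^4 + 4*d^3 - 12*d^2 - 32*d + 64) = (d - 2)*(d + 1)*(d^3 + 6*d^2 - 32) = (d - 2)*(d + 1)*(d + 4)*(d^2 + 2*d - 8) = (d - 2)^2*(d + 1)*(d + 4)*(d + 4)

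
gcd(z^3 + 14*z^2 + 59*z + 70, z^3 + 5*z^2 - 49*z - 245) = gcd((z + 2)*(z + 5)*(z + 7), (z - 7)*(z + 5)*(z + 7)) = z^2 + 12*z + 35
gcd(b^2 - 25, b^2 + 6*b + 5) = b + 5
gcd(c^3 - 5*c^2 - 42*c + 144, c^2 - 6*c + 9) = c - 3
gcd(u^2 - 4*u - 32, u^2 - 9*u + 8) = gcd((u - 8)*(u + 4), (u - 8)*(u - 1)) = u - 8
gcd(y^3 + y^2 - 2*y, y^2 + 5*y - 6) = y - 1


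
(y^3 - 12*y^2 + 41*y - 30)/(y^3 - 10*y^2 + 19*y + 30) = (y - 1)/(y + 1)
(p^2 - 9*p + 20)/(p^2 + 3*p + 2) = (p^2 - 9*p + 20)/(p^2 + 3*p + 2)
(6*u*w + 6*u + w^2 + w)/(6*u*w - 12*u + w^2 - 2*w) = (w + 1)/(w - 2)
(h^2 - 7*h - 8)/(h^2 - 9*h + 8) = (h + 1)/(h - 1)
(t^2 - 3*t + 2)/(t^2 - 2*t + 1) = (t - 2)/(t - 1)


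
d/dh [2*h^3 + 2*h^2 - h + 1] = 6*h^2 + 4*h - 1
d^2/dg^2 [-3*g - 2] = 0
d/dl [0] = 0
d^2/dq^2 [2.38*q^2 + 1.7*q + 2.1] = 4.76000000000000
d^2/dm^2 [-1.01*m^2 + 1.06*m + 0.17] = -2.02000000000000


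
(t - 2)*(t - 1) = t^2 - 3*t + 2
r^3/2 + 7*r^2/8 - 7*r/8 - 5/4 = (r/2 + 1)*(r - 5/4)*(r + 1)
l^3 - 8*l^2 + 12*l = l*(l - 6)*(l - 2)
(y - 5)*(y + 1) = y^2 - 4*y - 5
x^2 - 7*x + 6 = (x - 6)*(x - 1)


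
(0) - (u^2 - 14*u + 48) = -u^2 + 14*u - 48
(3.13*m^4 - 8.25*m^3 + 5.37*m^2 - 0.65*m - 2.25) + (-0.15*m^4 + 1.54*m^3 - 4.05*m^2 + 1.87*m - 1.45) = 2.98*m^4 - 6.71*m^3 + 1.32*m^2 + 1.22*m - 3.7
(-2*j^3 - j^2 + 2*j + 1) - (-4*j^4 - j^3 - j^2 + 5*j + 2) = 4*j^4 - j^3 - 3*j - 1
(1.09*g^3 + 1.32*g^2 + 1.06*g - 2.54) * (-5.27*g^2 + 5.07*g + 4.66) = -5.7443*g^5 - 1.4301*g^4 + 6.1856*g^3 + 24.9112*g^2 - 7.9382*g - 11.8364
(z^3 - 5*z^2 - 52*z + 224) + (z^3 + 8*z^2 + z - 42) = 2*z^3 + 3*z^2 - 51*z + 182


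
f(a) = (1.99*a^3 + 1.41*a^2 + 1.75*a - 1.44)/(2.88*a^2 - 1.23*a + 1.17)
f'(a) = (1.23 - 5.76*a)*(1.99*a^3 + 1.41*a^2 + 1.75*a - 1.44)/(2.88*a^2 - 1.23*a + 1.17)^2 + (5.97*a^2 + 2.82*a + 1.75)/(2.88*a^2 - 1.23*a + 1.17)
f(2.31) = 2.53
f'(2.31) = 0.70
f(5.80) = 4.89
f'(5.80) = 0.68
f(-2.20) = -1.10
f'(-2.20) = 0.51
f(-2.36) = -1.19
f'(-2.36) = 0.53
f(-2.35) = -1.18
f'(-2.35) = 0.53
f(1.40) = 1.81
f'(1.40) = 0.98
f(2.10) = 2.38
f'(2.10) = 0.72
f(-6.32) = -3.70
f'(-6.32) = 0.67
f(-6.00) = -3.48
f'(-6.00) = 0.67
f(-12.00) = -7.57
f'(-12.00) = 0.69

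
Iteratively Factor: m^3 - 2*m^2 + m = (m - 1)*(m^2 - m) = (m - 1)^2*(m)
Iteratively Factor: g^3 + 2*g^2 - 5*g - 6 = (g + 1)*(g^2 + g - 6) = (g - 2)*(g + 1)*(g + 3)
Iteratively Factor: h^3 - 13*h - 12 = (h - 4)*(h^2 + 4*h + 3) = (h - 4)*(h + 3)*(h + 1)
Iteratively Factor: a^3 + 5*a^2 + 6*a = (a + 2)*(a^2 + 3*a) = (a + 2)*(a + 3)*(a)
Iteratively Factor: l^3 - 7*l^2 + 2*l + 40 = (l + 2)*(l^2 - 9*l + 20) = (l - 5)*(l + 2)*(l - 4)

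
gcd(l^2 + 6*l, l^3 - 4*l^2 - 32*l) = l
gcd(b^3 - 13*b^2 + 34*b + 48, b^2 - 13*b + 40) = b - 8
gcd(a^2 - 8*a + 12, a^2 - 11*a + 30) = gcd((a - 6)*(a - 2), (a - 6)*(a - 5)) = a - 6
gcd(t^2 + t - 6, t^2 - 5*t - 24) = t + 3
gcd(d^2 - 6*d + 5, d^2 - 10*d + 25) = d - 5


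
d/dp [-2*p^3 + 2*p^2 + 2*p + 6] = -6*p^2 + 4*p + 2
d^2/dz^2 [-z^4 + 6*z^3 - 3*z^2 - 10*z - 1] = -12*z^2 + 36*z - 6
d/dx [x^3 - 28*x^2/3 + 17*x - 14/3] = 3*x^2 - 56*x/3 + 17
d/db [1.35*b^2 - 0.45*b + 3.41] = 2.7*b - 0.45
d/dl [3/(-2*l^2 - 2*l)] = 3*(2*l + 1)/(2*l^2*(l + 1)^2)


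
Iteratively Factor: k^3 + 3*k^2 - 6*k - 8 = (k + 4)*(k^2 - k - 2) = (k - 2)*(k + 4)*(k + 1)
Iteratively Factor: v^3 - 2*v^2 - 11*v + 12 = (v + 3)*(v^2 - 5*v + 4) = (v - 1)*(v + 3)*(v - 4)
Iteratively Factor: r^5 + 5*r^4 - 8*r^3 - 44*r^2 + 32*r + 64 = (r + 4)*(r^4 + r^3 - 12*r^2 + 4*r + 16) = (r - 2)*(r + 4)*(r^3 + 3*r^2 - 6*r - 8) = (r - 2)*(r + 4)^2*(r^2 - r - 2) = (r - 2)*(r + 1)*(r + 4)^2*(r - 2)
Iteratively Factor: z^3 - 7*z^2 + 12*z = (z)*(z^2 - 7*z + 12) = z*(z - 4)*(z - 3)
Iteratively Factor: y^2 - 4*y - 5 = (y + 1)*(y - 5)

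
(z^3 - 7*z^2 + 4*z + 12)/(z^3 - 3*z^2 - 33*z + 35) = (z^3 - 7*z^2 + 4*z + 12)/(z^3 - 3*z^2 - 33*z + 35)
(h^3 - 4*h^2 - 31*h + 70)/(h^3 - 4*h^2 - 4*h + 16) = (h^2 - 2*h - 35)/(h^2 - 2*h - 8)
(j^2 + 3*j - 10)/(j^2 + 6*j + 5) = (j - 2)/(j + 1)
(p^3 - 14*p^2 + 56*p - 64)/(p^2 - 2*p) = p - 12 + 32/p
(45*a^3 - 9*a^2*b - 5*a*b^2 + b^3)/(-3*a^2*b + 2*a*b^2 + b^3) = (-15*a^2 + 8*a*b - b^2)/(b*(a - b))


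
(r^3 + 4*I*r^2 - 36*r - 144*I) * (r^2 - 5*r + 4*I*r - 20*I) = r^5 - 5*r^4 + 8*I*r^4 - 52*r^3 - 40*I*r^3 + 260*r^2 - 288*I*r^2 + 576*r + 1440*I*r - 2880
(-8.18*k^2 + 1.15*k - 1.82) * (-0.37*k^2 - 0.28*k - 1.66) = 3.0266*k^4 + 1.8649*k^3 + 13.9302*k^2 - 1.3994*k + 3.0212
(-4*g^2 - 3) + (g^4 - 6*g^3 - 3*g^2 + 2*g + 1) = g^4 - 6*g^3 - 7*g^2 + 2*g - 2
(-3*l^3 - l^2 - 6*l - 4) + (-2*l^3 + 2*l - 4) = -5*l^3 - l^2 - 4*l - 8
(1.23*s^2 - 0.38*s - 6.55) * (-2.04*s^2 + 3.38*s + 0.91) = -2.5092*s^4 + 4.9326*s^3 + 13.1969*s^2 - 22.4848*s - 5.9605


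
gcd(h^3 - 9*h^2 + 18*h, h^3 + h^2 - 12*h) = h^2 - 3*h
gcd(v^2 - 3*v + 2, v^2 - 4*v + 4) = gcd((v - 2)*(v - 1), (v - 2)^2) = v - 2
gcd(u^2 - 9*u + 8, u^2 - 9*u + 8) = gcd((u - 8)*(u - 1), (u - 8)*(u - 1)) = u^2 - 9*u + 8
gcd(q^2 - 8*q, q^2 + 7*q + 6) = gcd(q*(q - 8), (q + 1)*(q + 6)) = 1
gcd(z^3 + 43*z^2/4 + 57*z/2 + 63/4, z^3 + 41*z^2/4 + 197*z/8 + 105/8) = z^2 + 31*z/4 + 21/4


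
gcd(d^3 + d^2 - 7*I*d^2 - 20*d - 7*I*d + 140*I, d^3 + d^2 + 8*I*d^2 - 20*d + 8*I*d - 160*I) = d^2 + d - 20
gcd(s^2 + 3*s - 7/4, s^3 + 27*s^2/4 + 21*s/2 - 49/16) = s + 7/2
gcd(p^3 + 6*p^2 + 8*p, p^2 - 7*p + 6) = 1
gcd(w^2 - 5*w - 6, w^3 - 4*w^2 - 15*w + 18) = w - 6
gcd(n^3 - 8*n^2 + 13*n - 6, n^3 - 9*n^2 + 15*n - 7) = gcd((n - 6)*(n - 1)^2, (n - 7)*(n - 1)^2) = n^2 - 2*n + 1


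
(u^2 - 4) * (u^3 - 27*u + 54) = u^5 - 31*u^3 + 54*u^2 + 108*u - 216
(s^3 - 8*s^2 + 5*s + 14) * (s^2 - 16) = s^5 - 8*s^4 - 11*s^3 + 142*s^2 - 80*s - 224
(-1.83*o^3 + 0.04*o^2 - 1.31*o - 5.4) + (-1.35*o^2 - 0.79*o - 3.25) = -1.83*o^3 - 1.31*o^2 - 2.1*o - 8.65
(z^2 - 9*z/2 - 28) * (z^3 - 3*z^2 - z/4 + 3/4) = z^5 - 15*z^4/2 - 59*z^3/4 + 687*z^2/8 + 29*z/8 - 21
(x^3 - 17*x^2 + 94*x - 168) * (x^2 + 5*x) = x^5 - 12*x^4 + 9*x^3 + 302*x^2 - 840*x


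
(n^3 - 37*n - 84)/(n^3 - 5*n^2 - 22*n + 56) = (n + 3)/(n - 2)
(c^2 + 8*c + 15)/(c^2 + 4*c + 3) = (c + 5)/(c + 1)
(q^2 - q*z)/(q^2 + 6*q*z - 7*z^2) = q/(q + 7*z)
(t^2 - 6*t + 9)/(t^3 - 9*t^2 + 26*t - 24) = (t - 3)/(t^2 - 6*t + 8)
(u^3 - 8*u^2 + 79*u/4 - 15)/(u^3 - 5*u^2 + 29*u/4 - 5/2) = (2*u^2 - 11*u + 12)/(2*u^2 - 5*u + 2)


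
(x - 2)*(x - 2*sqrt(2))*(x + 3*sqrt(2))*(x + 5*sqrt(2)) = x^4 - 2*x^3 + 6*sqrt(2)*x^3 - 12*sqrt(2)*x^2 - 2*x^2 - 60*sqrt(2)*x + 4*x + 120*sqrt(2)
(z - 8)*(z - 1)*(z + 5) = z^3 - 4*z^2 - 37*z + 40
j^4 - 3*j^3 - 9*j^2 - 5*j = j*(j - 5)*(j + 1)^2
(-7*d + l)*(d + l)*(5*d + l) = -35*d^3 - 37*d^2*l - d*l^2 + l^3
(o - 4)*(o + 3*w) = o^2 + 3*o*w - 4*o - 12*w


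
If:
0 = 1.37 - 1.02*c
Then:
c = 1.34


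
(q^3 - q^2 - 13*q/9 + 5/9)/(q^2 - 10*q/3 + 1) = (3*q^2 - 2*q - 5)/(3*(q - 3))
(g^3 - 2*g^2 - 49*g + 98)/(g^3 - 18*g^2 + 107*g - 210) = (g^2 + 5*g - 14)/(g^2 - 11*g + 30)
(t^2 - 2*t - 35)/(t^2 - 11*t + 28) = (t + 5)/(t - 4)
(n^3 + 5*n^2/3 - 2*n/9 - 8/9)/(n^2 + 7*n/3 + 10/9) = (9*n^3 + 15*n^2 - 2*n - 8)/(9*n^2 + 21*n + 10)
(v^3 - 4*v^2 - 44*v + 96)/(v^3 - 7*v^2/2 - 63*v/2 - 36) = 2*(v^2 + 4*v - 12)/(2*v^2 + 9*v + 9)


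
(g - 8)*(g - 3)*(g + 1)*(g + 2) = g^4 - 8*g^3 - 7*g^2 + 50*g + 48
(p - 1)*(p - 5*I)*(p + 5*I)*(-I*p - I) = -I*p^4 - 24*I*p^2 + 25*I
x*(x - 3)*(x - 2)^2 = x^4 - 7*x^3 + 16*x^2 - 12*x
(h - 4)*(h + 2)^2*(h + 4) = h^4 + 4*h^3 - 12*h^2 - 64*h - 64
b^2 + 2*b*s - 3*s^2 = (b - s)*(b + 3*s)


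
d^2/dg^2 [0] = 0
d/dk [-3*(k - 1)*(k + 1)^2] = 3*(1 - 3*k)*(k + 1)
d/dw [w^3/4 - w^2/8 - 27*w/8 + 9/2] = 3*w^2/4 - w/4 - 27/8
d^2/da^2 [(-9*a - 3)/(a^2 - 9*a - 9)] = 6*((2*a - 9)^2*(3*a + 1) + (9*a - 26)*(-a^2 + 9*a + 9))/(-a^2 + 9*a + 9)^3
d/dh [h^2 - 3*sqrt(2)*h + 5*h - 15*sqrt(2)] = 2*h - 3*sqrt(2) + 5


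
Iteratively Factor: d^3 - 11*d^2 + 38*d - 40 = (d - 2)*(d^2 - 9*d + 20) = (d - 4)*(d - 2)*(d - 5)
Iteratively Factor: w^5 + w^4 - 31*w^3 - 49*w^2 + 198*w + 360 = (w + 3)*(w^4 - 2*w^3 - 25*w^2 + 26*w + 120) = (w - 5)*(w + 3)*(w^3 + 3*w^2 - 10*w - 24) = (w - 5)*(w - 3)*(w + 3)*(w^2 + 6*w + 8) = (w - 5)*(w - 3)*(w + 2)*(w + 3)*(w + 4)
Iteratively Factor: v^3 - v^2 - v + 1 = (v + 1)*(v^2 - 2*v + 1) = (v - 1)*(v + 1)*(v - 1)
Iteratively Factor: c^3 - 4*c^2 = (c)*(c^2 - 4*c) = c^2*(c - 4)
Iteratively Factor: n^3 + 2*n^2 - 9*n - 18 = (n - 3)*(n^2 + 5*n + 6) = (n - 3)*(n + 2)*(n + 3)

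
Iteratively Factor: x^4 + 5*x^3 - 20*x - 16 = (x + 4)*(x^3 + x^2 - 4*x - 4) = (x + 2)*(x + 4)*(x^2 - x - 2) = (x + 1)*(x + 2)*(x + 4)*(x - 2)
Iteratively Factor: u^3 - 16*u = (u + 4)*(u^2 - 4*u) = (u - 4)*(u + 4)*(u)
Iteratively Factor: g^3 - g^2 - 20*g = (g - 5)*(g^2 + 4*g) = g*(g - 5)*(g + 4)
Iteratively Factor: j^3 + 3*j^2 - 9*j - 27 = (j + 3)*(j^2 - 9) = (j + 3)^2*(j - 3)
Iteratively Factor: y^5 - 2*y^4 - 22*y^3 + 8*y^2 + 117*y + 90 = (y + 2)*(y^4 - 4*y^3 - 14*y^2 + 36*y + 45) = (y - 3)*(y + 2)*(y^3 - y^2 - 17*y - 15) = (y - 5)*(y - 3)*(y + 2)*(y^2 + 4*y + 3) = (y - 5)*(y - 3)*(y + 2)*(y + 3)*(y + 1)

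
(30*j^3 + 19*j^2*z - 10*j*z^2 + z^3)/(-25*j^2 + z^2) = (-6*j^2 - 5*j*z + z^2)/(5*j + z)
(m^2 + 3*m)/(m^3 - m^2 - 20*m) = (m + 3)/(m^2 - m - 20)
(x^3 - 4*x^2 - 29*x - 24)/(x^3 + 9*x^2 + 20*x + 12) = (x^2 - 5*x - 24)/(x^2 + 8*x + 12)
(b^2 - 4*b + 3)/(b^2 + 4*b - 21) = (b - 1)/(b + 7)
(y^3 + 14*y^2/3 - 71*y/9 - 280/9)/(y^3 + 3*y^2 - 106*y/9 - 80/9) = (3*y + 7)/(3*y + 2)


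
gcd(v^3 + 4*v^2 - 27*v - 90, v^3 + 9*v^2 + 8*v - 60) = v + 6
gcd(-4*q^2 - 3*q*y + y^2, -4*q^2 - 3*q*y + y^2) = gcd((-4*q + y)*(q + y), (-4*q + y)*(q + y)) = -4*q^2 - 3*q*y + y^2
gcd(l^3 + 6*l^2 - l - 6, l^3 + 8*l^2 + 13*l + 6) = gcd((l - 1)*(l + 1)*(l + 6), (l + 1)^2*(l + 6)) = l^2 + 7*l + 6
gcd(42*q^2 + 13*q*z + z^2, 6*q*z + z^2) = 6*q + z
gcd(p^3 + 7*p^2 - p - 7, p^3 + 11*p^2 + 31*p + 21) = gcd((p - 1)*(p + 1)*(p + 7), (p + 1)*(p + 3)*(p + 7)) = p^2 + 8*p + 7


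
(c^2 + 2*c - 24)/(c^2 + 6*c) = (c - 4)/c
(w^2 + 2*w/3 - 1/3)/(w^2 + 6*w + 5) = (w - 1/3)/(w + 5)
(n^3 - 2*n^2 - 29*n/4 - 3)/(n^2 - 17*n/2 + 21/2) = (4*n^3 - 8*n^2 - 29*n - 12)/(2*(2*n^2 - 17*n + 21))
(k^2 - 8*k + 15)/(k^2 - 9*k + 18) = (k - 5)/(k - 6)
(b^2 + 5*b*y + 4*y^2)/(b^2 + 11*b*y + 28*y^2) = (b + y)/(b + 7*y)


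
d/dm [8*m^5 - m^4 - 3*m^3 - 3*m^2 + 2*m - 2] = 40*m^4 - 4*m^3 - 9*m^2 - 6*m + 2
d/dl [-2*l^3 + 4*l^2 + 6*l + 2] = -6*l^2 + 8*l + 6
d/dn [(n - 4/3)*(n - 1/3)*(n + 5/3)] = 3*n^2 - 7/3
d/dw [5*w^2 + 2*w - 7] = 10*w + 2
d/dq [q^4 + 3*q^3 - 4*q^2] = q*(4*q^2 + 9*q - 8)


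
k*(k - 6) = k^2 - 6*k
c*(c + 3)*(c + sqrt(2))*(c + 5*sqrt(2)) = c^4 + 3*c^3 + 6*sqrt(2)*c^3 + 10*c^2 + 18*sqrt(2)*c^2 + 30*c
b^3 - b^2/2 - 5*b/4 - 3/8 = (b - 3/2)*(b + 1/2)^2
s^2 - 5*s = s*(s - 5)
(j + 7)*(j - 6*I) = j^2 + 7*j - 6*I*j - 42*I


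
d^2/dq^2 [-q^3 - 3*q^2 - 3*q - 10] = -6*q - 6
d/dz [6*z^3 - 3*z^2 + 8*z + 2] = 18*z^2 - 6*z + 8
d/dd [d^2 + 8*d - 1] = 2*d + 8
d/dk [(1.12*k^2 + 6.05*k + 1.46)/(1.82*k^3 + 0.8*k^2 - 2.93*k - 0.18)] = (-2.0384*k^4 - 22.022*k^3 - 16.0932*k^2 - 2.7392*k + 3.1888)/(3.3124*k^6 + 2.912*k^5 - 10.0252*k^4 - 5.3432*k^3 + 8.2969*k^2 + 1.0548*k + 0.0324)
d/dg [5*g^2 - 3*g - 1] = 10*g - 3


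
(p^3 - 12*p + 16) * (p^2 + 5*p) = p^5 + 5*p^4 - 12*p^3 - 44*p^2 + 80*p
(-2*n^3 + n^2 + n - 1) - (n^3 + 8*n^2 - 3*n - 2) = -3*n^3 - 7*n^2 + 4*n + 1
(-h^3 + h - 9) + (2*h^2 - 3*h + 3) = -h^3 + 2*h^2 - 2*h - 6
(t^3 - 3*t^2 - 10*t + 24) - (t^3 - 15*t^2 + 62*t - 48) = 12*t^2 - 72*t + 72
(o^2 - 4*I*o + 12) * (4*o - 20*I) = 4*o^3 - 36*I*o^2 - 32*o - 240*I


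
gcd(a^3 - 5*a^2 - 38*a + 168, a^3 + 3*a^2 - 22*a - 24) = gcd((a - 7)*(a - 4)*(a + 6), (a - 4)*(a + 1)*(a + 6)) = a^2 + 2*a - 24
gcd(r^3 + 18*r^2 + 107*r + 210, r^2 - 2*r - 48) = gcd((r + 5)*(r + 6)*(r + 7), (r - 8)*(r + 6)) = r + 6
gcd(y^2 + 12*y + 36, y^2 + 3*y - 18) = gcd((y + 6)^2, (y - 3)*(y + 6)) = y + 6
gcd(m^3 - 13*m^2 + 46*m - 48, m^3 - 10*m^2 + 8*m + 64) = m - 8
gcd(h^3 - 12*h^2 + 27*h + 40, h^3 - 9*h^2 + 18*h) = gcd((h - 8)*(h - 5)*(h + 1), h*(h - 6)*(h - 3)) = 1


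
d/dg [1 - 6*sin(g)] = -6*cos(g)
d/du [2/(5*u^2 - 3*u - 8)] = 2*(3 - 10*u)/(-5*u^2 + 3*u + 8)^2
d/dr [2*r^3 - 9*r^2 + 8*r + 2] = 6*r^2 - 18*r + 8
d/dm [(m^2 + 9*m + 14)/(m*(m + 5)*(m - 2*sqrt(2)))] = (-m^4 - 18*m^3 - 87*m^2 + 8*sqrt(2)*m^2 - 140*m + 56*sqrt(2)*m + 140*sqrt(2))/(m^2*(m^4 - 4*sqrt(2)*m^3 + 10*m^3 - 40*sqrt(2)*m^2 + 33*m^2 - 100*sqrt(2)*m + 80*m + 200))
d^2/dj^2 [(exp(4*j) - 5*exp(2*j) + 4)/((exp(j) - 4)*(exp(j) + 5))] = (4*exp(7*j) + 11*exp(6*j) - 231*exp(5*j) - 455*exp(4*j) + 6011*exp(3*j) + 312*exp(2*j) - 7676*exp(j) + 80)*exp(j)/(exp(6*j) + 3*exp(5*j) - 57*exp(4*j) - 119*exp(3*j) + 1140*exp(2*j) + 1200*exp(j) - 8000)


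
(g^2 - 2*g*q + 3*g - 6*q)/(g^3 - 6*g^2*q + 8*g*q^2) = (-g - 3)/(g*(-g + 4*q))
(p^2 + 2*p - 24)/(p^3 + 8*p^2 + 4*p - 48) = (p - 4)/(p^2 + 2*p - 8)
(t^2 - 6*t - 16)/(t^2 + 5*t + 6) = (t - 8)/(t + 3)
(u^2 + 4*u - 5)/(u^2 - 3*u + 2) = (u + 5)/(u - 2)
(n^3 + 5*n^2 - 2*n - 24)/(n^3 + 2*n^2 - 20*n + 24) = (n^2 + 7*n + 12)/(n^2 + 4*n - 12)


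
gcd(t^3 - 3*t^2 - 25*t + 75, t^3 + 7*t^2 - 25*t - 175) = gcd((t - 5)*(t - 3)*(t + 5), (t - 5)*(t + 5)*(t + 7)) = t^2 - 25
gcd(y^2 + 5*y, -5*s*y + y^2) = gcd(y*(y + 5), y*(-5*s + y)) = y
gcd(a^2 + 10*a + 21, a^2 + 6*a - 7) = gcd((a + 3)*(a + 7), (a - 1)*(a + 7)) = a + 7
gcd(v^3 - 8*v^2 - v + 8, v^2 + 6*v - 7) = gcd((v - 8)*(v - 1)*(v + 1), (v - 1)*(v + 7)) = v - 1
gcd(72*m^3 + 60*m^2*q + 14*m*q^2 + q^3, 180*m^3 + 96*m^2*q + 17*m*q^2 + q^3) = 36*m^2 + 12*m*q + q^2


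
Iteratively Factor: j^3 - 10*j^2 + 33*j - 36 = (j - 3)*(j^2 - 7*j + 12) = (j - 4)*(j - 3)*(j - 3)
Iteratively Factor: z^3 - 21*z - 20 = (z - 5)*(z^2 + 5*z + 4) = (z - 5)*(z + 4)*(z + 1)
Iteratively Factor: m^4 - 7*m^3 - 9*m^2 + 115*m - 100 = (m - 1)*(m^3 - 6*m^2 - 15*m + 100) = (m - 5)*(m - 1)*(m^2 - m - 20) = (m - 5)^2*(m - 1)*(m + 4)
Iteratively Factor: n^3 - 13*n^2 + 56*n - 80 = (n - 5)*(n^2 - 8*n + 16) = (n - 5)*(n - 4)*(n - 4)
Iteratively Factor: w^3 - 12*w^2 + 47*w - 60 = (w - 3)*(w^2 - 9*w + 20) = (w - 4)*(w - 3)*(w - 5)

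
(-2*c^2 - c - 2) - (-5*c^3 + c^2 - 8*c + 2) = 5*c^3 - 3*c^2 + 7*c - 4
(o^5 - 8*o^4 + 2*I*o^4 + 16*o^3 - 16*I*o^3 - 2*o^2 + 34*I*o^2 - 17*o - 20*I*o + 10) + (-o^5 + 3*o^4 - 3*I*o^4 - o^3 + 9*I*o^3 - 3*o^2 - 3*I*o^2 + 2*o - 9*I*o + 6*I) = -5*o^4 - I*o^4 + 15*o^3 - 7*I*o^3 - 5*o^2 + 31*I*o^2 - 15*o - 29*I*o + 10 + 6*I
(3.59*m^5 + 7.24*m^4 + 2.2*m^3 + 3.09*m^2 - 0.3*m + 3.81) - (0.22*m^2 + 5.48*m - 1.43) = 3.59*m^5 + 7.24*m^4 + 2.2*m^3 + 2.87*m^2 - 5.78*m + 5.24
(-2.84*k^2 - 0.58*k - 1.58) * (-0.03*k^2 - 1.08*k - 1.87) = 0.0852*k^4 + 3.0846*k^3 + 5.9846*k^2 + 2.791*k + 2.9546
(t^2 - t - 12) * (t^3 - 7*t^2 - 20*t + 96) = t^5 - 8*t^4 - 25*t^3 + 200*t^2 + 144*t - 1152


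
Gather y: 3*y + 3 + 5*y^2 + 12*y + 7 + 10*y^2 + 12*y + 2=15*y^2 + 27*y + 12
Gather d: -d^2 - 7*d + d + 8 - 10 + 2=-d^2 - 6*d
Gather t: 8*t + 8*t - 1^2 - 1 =16*t - 2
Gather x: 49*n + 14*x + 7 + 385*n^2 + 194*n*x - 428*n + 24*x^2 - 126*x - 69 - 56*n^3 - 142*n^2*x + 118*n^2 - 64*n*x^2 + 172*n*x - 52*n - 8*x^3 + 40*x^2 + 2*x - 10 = -56*n^3 + 503*n^2 - 431*n - 8*x^3 + x^2*(64 - 64*n) + x*(-142*n^2 + 366*n - 110) - 72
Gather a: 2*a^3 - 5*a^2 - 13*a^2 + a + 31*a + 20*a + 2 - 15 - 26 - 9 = 2*a^3 - 18*a^2 + 52*a - 48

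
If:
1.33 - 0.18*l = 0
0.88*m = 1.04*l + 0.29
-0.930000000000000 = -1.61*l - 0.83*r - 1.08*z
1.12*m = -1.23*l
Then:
No Solution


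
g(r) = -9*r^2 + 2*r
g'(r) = 2 - 18*r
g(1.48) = -16.75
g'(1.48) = -24.64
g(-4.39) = -182.23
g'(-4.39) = 81.02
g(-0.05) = -0.12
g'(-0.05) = 2.90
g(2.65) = -57.90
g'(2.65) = -45.70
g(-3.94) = -147.59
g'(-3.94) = 72.92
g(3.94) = -131.83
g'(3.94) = -68.92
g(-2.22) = -48.80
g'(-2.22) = 41.96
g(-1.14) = -13.98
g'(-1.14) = 22.52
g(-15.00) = -2055.00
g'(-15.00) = 272.00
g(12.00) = -1272.00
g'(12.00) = -214.00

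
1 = 1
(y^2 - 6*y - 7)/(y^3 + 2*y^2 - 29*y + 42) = (y^2 - 6*y - 7)/(y^3 + 2*y^2 - 29*y + 42)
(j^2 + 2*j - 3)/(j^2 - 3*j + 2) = (j + 3)/(j - 2)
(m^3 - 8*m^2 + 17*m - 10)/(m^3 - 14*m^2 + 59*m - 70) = (m - 1)/(m - 7)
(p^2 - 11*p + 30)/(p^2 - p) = (p^2 - 11*p + 30)/(p*(p - 1))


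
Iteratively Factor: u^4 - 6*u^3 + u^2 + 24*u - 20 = (u - 2)*(u^3 - 4*u^2 - 7*u + 10) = (u - 2)*(u + 2)*(u^2 - 6*u + 5) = (u - 5)*(u - 2)*(u + 2)*(u - 1)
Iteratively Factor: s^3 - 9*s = (s)*(s^2 - 9) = s*(s - 3)*(s + 3)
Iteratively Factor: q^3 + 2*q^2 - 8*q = (q + 4)*(q^2 - 2*q) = (q - 2)*(q + 4)*(q)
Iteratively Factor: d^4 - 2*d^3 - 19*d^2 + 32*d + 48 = (d - 3)*(d^3 + d^2 - 16*d - 16) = (d - 4)*(d - 3)*(d^2 + 5*d + 4) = (d - 4)*(d - 3)*(d + 4)*(d + 1)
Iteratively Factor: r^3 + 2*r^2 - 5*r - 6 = (r + 1)*(r^2 + r - 6) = (r - 2)*(r + 1)*(r + 3)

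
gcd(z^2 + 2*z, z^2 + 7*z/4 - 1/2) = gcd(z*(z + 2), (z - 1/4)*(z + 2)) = z + 2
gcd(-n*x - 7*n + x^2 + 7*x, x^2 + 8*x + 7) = x + 7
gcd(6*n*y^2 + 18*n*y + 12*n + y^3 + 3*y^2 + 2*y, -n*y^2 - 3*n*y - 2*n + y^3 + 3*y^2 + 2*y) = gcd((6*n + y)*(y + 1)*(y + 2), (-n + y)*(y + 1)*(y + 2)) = y^2 + 3*y + 2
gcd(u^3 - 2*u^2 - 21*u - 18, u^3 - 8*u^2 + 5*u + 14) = u + 1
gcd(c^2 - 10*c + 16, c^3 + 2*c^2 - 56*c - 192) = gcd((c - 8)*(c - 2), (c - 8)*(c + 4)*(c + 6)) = c - 8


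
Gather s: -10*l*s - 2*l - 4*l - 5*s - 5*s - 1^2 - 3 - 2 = -6*l + s*(-10*l - 10) - 6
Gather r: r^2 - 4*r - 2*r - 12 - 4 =r^2 - 6*r - 16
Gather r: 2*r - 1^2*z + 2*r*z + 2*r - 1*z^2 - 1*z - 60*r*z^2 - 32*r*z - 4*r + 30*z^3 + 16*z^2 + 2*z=r*(-60*z^2 - 30*z) + 30*z^3 + 15*z^2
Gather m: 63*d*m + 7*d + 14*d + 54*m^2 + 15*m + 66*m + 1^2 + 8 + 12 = 21*d + 54*m^2 + m*(63*d + 81) + 21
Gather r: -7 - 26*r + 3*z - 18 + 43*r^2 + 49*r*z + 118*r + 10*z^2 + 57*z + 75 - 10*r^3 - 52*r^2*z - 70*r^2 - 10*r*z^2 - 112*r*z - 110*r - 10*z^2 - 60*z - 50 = -10*r^3 + r^2*(-52*z - 27) + r*(-10*z^2 - 63*z - 18)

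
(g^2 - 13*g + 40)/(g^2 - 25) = (g - 8)/(g + 5)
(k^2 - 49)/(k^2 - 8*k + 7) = (k + 7)/(k - 1)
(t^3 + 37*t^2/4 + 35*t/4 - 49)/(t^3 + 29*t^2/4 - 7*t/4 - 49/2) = (t + 4)/(t + 2)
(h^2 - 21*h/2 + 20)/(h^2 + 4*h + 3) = (h^2 - 21*h/2 + 20)/(h^2 + 4*h + 3)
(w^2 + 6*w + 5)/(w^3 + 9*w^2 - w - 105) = (w + 1)/(w^2 + 4*w - 21)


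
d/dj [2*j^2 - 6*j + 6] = 4*j - 6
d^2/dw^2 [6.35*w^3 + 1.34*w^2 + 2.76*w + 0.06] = 38.1*w + 2.68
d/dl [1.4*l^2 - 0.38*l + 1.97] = 2.8*l - 0.38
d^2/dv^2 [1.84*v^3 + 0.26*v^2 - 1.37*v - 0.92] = 11.04*v + 0.52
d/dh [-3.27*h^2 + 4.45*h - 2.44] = 4.45 - 6.54*h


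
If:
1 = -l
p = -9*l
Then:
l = -1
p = 9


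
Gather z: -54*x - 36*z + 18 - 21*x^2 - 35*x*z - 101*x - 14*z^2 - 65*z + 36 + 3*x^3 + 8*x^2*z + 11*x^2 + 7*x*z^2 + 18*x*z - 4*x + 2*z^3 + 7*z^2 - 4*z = 3*x^3 - 10*x^2 - 159*x + 2*z^3 + z^2*(7*x - 7) + z*(8*x^2 - 17*x - 105) + 54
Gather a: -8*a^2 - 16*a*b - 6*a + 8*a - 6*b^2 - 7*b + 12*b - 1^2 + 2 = -8*a^2 + a*(2 - 16*b) - 6*b^2 + 5*b + 1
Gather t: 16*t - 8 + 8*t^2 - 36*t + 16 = 8*t^2 - 20*t + 8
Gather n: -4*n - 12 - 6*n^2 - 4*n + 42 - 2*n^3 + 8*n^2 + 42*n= -2*n^3 + 2*n^2 + 34*n + 30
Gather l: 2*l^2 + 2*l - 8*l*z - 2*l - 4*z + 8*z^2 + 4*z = 2*l^2 - 8*l*z + 8*z^2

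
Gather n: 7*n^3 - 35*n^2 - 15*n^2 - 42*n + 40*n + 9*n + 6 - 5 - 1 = 7*n^3 - 50*n^2 + 7*n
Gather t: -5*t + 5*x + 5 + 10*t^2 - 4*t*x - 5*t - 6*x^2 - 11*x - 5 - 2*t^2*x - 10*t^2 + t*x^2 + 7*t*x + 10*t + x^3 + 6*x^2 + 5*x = -2*t^2*x + t*(x^2 + 3*x) + x^3 - x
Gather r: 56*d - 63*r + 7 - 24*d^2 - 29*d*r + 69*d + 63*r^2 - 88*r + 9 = -24*d^2 + 125*d + 63*r^2 + r*(-29*d - 151) + 16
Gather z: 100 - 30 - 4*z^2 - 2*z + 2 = -4*z^2 - 2*z + 72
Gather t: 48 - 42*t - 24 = 24 - 42*t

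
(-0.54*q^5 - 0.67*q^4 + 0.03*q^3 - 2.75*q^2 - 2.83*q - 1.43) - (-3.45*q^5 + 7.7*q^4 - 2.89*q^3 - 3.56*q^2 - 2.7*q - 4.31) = 2.91*q^5 - 8.37*q^4 + 2.92*q^3 + 0.81*q^2 - 0.13*q + 2.88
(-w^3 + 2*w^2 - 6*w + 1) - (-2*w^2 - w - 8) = -w^3 + 4*w^2 - 5*w + 9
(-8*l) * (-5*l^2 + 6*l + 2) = 40*l^3 - 48*l^2 - 16*l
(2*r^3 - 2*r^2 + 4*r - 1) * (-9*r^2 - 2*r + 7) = -18*r^5 + 14*r^4 - 18*r^3 - 13*r^2 + 30*r - 7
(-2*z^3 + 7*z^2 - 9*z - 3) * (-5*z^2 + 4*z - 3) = 10*z^5 - 43*z^4 + 79*z^3 - 42*z^2 + 15*z + 9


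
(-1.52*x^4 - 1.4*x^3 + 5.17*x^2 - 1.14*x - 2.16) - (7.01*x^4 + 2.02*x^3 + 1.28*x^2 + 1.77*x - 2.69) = -8.53*x^4 - 3.42*x^3 + 3.89*x^2 - 2.91*x + 0.53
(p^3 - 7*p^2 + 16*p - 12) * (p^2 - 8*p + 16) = p^5 - 15*p^4 + 88*p^3 - 252*p^2 + 352*p - 192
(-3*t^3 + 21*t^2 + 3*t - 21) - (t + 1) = -3*t^3 + 21*t^2 + 2*t - 22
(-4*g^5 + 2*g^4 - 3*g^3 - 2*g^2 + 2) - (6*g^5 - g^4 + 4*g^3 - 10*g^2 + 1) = -10*g^5 + 3*g^4 - 7*g^3 + 8*g^2 + 1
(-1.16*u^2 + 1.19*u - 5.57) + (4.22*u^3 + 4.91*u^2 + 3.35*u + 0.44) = 4.22*u^3 + 3.75*u^2 + 4.54*u - 5.13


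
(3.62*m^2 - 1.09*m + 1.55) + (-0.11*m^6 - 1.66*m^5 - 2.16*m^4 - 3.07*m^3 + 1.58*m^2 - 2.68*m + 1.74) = -0.11*m^6 - 1.66*m^5 - 2.16*m^4 - 3.07*m^3 + 5.2*m^2 - 3.77*m + 3.29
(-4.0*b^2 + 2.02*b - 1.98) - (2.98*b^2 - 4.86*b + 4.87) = -6.98*b^2 + 6.88*b - 6.85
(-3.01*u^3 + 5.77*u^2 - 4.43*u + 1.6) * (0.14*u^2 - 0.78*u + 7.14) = -0.4214*u^5 + 3.1556*u^4 - 26.6122*u^3 + 44.8772*u^2 - 32.8782*u + 11.424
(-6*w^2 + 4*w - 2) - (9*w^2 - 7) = -15*w^2 + 4*w + 5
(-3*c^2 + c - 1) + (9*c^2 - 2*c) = 6*c^2 - c - 1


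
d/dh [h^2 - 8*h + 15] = 2*h - 8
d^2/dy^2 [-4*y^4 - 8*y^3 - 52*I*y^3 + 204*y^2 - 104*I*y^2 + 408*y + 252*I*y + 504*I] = -48*y^2 - y*(48 + 312*I) + 408 - 208*I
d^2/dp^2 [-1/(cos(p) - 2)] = (cos(p)^2 + 2*cos(p) - 2)/(cos(p) - 2)^3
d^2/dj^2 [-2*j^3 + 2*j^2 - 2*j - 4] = 4 - 12*j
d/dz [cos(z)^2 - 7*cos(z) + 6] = (7 - 2*cos(z))*sin(z)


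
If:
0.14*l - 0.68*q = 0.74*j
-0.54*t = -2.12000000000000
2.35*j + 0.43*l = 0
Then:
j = -0.451792336217553*q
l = 2.46909765142151*q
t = 3.93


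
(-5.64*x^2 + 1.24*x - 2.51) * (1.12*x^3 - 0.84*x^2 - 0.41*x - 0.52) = -6.3168*x^5 + 6.1264*x^4 - 1.5404*x^3 + 4.5328*x^2 + 0.3843*x + 1.3052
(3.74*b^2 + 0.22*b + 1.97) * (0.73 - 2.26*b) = -8.4524*b^3 + 2.233*b^2 - 4.2916*b + 1.4381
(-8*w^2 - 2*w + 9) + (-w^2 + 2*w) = 9 - 9*w^2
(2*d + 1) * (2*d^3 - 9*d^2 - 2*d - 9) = 4*d^4 - 16*d^3 - 13*d^2 - 20*d - 9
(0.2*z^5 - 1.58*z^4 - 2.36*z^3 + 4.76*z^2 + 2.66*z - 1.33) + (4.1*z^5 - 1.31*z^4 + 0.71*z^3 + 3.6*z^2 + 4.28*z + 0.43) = 4.3*z^5 - 2.89*z^4 - 1.65*z^3 + 8.36*z^2 + 6.94*z - 0.9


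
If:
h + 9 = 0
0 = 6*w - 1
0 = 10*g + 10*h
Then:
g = 9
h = -9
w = 1/6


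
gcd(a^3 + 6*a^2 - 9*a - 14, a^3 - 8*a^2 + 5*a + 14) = a^2 - a - 2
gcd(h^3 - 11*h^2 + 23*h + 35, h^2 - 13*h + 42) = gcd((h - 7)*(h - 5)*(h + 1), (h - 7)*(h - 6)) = h - 7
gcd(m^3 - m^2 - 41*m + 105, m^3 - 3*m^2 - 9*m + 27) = m - 3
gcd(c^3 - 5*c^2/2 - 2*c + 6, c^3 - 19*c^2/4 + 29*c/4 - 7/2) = c - 2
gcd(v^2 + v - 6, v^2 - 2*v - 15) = v + 3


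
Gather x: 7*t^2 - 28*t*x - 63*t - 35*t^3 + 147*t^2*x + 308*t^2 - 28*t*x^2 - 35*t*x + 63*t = -35*t^3 + 315*t^2 - 28*t*x^2 + x*(147*t^2 - 63*t)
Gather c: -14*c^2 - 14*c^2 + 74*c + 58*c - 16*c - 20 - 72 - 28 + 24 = -28*c^2 + 116*c - 96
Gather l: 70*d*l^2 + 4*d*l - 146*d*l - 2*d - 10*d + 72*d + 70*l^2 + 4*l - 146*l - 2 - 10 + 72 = 60*d + l^2*(70*d + 70) + l*(-142*d - 142) + 60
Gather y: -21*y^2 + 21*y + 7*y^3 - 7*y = 7*y^3 - 21*y^2 + 14*y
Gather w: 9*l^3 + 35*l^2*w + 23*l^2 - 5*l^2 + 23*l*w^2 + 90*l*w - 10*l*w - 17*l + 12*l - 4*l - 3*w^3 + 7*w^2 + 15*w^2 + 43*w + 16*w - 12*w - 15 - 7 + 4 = 9*l^3 + 18*l^2 - 9*l - 3*w^3 + w^2*(23*l + 22) + w*(35*l^2 + 80*l + 47) - 18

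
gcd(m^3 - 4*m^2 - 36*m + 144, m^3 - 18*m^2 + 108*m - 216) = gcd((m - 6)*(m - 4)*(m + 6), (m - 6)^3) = m - 6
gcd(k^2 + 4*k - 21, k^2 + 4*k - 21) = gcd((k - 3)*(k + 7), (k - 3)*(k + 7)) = k^2 + 4*k - 21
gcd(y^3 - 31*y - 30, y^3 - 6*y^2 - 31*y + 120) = y + 5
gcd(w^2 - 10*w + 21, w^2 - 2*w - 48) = 1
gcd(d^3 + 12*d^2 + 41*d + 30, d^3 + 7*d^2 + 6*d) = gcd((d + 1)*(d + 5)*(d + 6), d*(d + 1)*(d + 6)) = d^2 + 7*d + 6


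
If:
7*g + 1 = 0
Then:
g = -1/7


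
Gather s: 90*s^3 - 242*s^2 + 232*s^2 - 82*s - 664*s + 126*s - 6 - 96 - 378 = 90*s^3 - 10*s^2 - 620*s - 480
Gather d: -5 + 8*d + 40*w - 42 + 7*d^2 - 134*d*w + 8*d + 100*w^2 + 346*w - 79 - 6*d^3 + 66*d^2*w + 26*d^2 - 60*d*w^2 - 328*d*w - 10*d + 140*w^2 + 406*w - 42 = -6*d^3 + d^2*(66*w + 33) + d*(-60*w^2 - 462*w + 6) + 240*w^2 + 792*w - 168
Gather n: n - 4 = n - 4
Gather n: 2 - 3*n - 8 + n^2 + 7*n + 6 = n^2 + 4*n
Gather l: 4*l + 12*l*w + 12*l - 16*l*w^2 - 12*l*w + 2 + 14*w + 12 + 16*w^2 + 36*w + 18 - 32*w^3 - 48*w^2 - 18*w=l*(16 - 16*w^2) - 32*w^3 - 32*w^2 + 32*w + 32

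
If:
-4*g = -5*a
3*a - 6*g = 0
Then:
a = 0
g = 0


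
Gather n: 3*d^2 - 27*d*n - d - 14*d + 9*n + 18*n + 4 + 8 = 3*d^2 - 15*d + n*(27 - 27*d) + 12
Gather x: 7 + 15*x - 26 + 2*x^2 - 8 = 2*x^2 + 15*x - 27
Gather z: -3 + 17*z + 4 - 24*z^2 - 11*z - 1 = -24*z^2 + 6*z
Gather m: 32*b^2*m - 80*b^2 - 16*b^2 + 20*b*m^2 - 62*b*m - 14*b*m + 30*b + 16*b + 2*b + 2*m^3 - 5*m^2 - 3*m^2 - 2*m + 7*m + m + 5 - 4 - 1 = -96*b^2 + 48*b + 2*m^3 + m^2*(20*b - 8) + m*(32*b^2 - 76*b + 6)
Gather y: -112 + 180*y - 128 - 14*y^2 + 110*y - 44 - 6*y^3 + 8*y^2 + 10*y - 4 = -6*y^3 - 6*y^2 + 300*y - 288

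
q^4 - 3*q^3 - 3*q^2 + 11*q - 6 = (q - 3)*(q - 1)^2*(q + 2)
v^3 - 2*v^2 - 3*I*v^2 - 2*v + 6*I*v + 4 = (v - 2)*(v - 2*I)*(v - I)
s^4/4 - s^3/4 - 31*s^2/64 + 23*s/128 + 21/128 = (s/4 + 1/4)*(s - 7/4)*(s - 3/4)*(s + 1/2)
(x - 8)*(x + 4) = x^2 - 4*x - 32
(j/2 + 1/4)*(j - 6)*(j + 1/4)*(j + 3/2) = j^4/2 - 15*j^3/8 - 49*j^2/8 - 117*j/32 - 9/16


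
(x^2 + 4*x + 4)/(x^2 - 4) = (x + 2)/(x - 2)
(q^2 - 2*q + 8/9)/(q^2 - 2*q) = (q^2 - 2*q + 8/9)/(q*(q - 2))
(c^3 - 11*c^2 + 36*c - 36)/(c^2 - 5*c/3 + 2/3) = 3*(c^3 - 11*c^2 + 36*c - 36)/(3*c^2 - 5*c + 2)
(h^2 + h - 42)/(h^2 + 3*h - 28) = (h - 6)/(h - 4)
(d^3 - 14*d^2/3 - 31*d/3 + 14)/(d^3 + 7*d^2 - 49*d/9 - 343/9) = 3*(d^2 - 7*d + 6)/(3*d^2 + 14*d - 49)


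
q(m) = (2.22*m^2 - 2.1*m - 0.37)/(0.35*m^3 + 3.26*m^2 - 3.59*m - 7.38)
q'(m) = (4.44*m - 2.1)/(0.35*m^3 + 3.26*m^2 - 3.59*m - 7.38) + (-1.05*m^2 - 6.52*m + 3.59)*(2.22*m^2 - 2.1*m - 0.37)/(0.35*m^3 + 3.26*m^2 - 3.59*m - 7.38)^2 = (-0.777*m^4 + 1.47*m^3 - 0.735300000000002*m^2 - 30.3548*m + 14.1697)/(0.1225*m^6 + 2.282*m^5 + 8.1146*m^4 - 28.5728*m^3 - 35.2295*m^2 + 52.9884*m + 54.4644)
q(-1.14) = 11.40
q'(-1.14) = 238.90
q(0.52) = 0.10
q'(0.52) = -0.02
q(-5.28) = 1.43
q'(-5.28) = -0.26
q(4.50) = 0.47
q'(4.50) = -0.06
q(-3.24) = 1.12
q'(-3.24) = -0.04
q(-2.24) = 1.18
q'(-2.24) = 0.25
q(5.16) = 0.44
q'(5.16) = -0.04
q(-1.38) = 2.36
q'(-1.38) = 5.85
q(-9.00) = 5.86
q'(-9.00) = -5.19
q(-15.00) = -1.32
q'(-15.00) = -0.27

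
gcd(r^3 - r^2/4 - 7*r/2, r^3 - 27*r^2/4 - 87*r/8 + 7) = r + 7/4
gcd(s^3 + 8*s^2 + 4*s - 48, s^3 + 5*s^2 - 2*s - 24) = s^2 + 2*s - 8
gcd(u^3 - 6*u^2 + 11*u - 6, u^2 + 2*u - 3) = u - 1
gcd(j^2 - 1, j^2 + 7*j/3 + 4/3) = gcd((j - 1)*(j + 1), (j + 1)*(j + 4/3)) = j + 1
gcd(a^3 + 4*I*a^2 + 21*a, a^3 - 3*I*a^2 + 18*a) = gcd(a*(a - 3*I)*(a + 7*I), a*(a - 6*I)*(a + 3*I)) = a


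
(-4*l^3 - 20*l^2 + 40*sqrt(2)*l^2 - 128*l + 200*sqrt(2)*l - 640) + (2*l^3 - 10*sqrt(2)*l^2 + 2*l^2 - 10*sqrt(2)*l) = -2*l^3 - 18*l^2 + 30*sqrt(2)*l^2 - 128*l + 190*sqrt(2)*l - 640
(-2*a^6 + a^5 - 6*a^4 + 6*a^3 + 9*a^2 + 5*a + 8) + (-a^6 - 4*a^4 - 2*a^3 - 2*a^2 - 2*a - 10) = -3*a^6 + a^5 - 10*a^4 + 4*a^3 + 7*a^2 + 3*a - 2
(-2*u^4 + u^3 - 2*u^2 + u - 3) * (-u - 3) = 2*u^5 + 5*u^4 - u^3 + 5*u^2 + 9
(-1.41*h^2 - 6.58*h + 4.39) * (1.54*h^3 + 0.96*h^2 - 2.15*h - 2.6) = -2.1714*h^5 - 11.4868*h^4 + 3.4753*h^3 + 22.0274*h^2 + 7.6695*h - 11.414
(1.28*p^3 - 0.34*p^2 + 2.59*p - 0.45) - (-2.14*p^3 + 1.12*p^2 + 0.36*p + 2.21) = 3.42*p^3 - 1.46*p^2 + 2.23*p - 2.66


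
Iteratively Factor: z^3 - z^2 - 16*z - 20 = (z + 2)*(z^2 - 3*z - 10) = (z - 5)*(z + 2)*(z + 2)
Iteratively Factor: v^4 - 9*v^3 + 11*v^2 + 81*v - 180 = (v - 5)*(v^3 - 4*v^2 - 9*v + 36) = (v - 5)*(v - 3)*(v^2 - v - 12) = (v - 5)*(v - 3)*(v + 3)*(v - 4)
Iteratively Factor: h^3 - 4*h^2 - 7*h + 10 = (h - 5)*(h^2 + h - 2) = (h - 5)*(h - 1)*(h + 2)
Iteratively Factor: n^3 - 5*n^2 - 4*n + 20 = (n - 5)*(n^2 - 4) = (n - 5)*(n + 2)*(n - 2)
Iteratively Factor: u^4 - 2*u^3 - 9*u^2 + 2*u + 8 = (u - 1)*(u^3 - u^2 - 10*u - 8) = (u - 4)*(u - 1)*(u^2 + 3*u + 2) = (u - 4)*(u - 1)*(u + 1)*(u + 2)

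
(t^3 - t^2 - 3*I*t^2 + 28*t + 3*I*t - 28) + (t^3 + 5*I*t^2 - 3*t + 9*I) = 2*t^3 - t^2 + 2*I*t^2 + 25*t + 3*I*t - 28 + 9*I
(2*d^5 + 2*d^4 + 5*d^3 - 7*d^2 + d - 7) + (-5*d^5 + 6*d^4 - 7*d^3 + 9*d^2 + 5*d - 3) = -3*d^5 + 8*d^4 - 2*d^3 + 2*d^2 + 6*d - 10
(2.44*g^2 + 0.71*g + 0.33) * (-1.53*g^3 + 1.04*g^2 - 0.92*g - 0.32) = -3.7332*g^5 + 1.4513*g^4 - 2.0113*g^3 - 1.0908*g^2 - 0.5308*g - 0.1056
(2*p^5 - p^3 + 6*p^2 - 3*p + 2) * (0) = 0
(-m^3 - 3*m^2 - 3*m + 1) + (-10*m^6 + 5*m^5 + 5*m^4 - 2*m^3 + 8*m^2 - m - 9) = -10*m^6 + 5*m^5 + 5*m^4 - 3*m^3 + 5*m^2 - 4*m - 8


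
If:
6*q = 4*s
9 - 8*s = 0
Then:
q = 3/4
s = 9/8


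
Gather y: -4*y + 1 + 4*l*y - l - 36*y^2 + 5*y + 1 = -l - 36*y^2 + y*(4*l + 1) + 2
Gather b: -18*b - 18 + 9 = -18*b - 9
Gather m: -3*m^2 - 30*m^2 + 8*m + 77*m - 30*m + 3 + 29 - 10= -33*m^2 + 55*m + 22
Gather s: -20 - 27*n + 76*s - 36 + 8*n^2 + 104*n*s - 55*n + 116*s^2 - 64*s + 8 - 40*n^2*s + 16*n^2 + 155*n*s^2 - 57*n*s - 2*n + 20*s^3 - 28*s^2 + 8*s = 24*n^2 - 84*n + 20*s^3 + s^2*(155*n + 88) + s*(-40*n^2 + 47*n + 20) - 48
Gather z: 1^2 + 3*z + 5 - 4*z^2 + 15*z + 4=-4*z^2 + 18*z + 10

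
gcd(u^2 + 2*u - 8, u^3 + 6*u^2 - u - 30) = u - 2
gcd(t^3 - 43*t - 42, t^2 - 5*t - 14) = t - 7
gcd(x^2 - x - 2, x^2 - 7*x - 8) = x + 1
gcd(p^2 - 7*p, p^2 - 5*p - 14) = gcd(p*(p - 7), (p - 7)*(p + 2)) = p - 7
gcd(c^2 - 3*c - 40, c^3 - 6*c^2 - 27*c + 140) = c + 5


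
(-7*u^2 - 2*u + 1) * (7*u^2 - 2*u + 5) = -49*u^4 - 24*u^2 - 12*u + 5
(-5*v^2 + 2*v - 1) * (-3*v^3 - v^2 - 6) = 15*v^5 - v^4 + v^3 + 31*v^2 - 12*v + 6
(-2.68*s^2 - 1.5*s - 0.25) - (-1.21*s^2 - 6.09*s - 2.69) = -1.47*s^2 + 4.59*s + 2.44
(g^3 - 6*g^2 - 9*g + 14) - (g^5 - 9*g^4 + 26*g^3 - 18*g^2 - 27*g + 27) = -g^5 + 9*g^4 - 25*g^3 + 12*g^2 + 18*g - 13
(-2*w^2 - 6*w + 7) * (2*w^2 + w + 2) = -4*w^4 - 14*w^3 + 4*w^2 - 5*w + 14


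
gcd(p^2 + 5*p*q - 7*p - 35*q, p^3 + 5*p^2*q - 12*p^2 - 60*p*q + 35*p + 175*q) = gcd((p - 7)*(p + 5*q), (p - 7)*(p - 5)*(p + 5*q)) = p^2 + 5*p*q - 7*p - 35*q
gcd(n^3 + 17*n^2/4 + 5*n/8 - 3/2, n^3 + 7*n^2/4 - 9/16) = n^2 + n/4 - 3/8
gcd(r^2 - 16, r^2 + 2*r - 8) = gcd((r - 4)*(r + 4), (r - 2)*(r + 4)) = r + 4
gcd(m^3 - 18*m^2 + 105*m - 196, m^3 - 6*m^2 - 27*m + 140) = m^2 - 11*m + 28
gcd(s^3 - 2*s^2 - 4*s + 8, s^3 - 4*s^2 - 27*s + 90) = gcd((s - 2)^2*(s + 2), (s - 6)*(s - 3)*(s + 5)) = 1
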